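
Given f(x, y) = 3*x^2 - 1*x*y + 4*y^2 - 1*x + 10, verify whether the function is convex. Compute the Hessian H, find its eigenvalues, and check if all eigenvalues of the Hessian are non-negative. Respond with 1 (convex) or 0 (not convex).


The Hessian of f(x,y) = 3*x^2 - 1*x*y + 4*y^2 - 1*x + 10 is:
H = [[6, -1], [-1, 8]]
Trace = 6 + 8 = 14
Determinant = 6*8 - (-1)^2 = 47
Discriminant = (14)^2 - 4*47 = 8.0
Eigenvalues: lambda_1 = 5.5858, lambda_2 = 8.4142
The function is convex.

1


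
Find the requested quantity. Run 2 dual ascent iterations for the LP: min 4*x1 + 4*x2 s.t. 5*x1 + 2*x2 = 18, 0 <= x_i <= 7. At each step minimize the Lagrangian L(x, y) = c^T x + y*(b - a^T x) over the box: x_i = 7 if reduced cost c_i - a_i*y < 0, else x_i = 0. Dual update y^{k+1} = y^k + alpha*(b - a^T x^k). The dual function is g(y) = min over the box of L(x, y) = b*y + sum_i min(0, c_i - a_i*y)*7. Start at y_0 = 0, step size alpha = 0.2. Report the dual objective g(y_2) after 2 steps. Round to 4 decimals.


Dual ascent for LP: min 4*x1 + 4*x2, 5*x1 + 2*x2 = 18, 0 <= x_i <= 7
Step 1: y^k = 0.0, reduced costs: (4.0, 4.0)
  x^k = (0.0, 0.0), subgradient = b - a^T x = 18.0
  y^{k+1} = 0.0 + 0.2*18.0 = 3.6
Step 2: y^k = 3.6, reduced costs: (-14.0, -3.2)
  x^k = (7.0, 7.0), subgradient = b - a^T x = -31.0
  y^{k+1} = 3.6 + 0.2*-31.0 = -2.6
Dual objective at y_2 = -2.6: reduced costs (17.0, 9.2), box minimizer x = (0.0, 0.0)
g(y_2) = b*y + (c1 - a1*y)*x1 + (c2 - a2*y)*x2 = 18*(-2.6) + 17.0*0.0 + 9.2*0.0 = -46.8 + 0.0 + 0.0 = -46.8


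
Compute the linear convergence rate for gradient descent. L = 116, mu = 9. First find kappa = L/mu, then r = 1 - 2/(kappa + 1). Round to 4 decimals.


Step 1: Compute the condition number.
kappa = L/mu = 116/9 = 12.8889
Step 2: Compute the convergence rate.
r = 1 - 2/(kappa + 1) = 1 - 2*mu/(L + mu) = (L - mu)/(L + mu) = 107/125 = 0.856


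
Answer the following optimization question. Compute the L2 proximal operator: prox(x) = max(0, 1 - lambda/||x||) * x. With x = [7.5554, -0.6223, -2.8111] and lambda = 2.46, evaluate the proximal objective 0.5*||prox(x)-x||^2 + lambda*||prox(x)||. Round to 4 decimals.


Step 1: Compute ||x||.
||x|| = 8.0854
Step 2: Compute scaling factor.
scale = max(0, 1 - 2.46/8.0854) = 0.6957
Step 3: prox(x) = [5.2567, -0.433, -1.9558]
||prox(x)|| = 5.6254
Step 4: Proximal objective.
0.5*||prox-x||^2 = 3.0258
lambda*||prox|| = 13.8385
Total = 16.8643


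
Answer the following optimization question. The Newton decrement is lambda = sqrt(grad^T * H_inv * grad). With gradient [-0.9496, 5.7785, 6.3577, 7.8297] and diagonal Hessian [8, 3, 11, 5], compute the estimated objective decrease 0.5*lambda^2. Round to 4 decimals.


Step 1: H is diagonal, so H^(-1) * g = [-0.1187, 1.9262, 0.578, 1.5659].
Step 2: g^T H^(-1) g = sum_i g_i^2 / H_ii
  = (-0.9496)^2/8 + (5.7785)^2/3 + (6.3577)^2/11 + (7.8297)^2/5
  = 0.1127 + 11.1304 + 3.6746 + 12.2608 = 27.1785
Step 3: Objective decrease = 0.5 * g^T H^(-1) g = 13.5892


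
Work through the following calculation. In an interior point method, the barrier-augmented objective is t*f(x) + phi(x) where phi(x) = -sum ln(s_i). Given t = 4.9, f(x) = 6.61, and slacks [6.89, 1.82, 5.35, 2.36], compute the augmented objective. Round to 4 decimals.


Step 1: Compute log-barrier.
ln values: [1.9301, 0.5988, 1.6771, 0.8587]
phi = -(1.9301 + 0.5988 + 1.6771 + 0.8587) = -5.0647
Step 2: Compute augmented objective.
t*f(x) = 4.9*6.61 = 32.389
Total = 32.389 - 5.0647 = 27.3243


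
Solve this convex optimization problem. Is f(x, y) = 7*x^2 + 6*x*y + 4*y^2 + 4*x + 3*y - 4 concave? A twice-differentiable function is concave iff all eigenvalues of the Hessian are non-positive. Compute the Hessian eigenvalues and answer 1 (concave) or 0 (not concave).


The Hessian of f(x,y) = 7*x^2 + 6*x*y + 4*y^2 + 4*x + 3*y - 4 is:
H = [[14, 6], [6, 8]]
Trace = 14 + 8 = 22
Determinant = 14*8 - (6)^2 = 76
Discriminant = (22)^2 - 4*76 = 180.0
Eigenvalues: lambda_1 = 4.2918, lambda_2 = 17.7082
The function is not concave.

0


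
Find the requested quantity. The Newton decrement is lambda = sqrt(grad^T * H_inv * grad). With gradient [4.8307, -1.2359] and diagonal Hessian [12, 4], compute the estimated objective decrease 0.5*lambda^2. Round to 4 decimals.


Step 1: H is diagonal, so H^(-1) * g = [0.4026, -0.309].
Step 2: g^T H^(-1) g = sum_i g_i^2 / H_ii
  = (4.8307)^2/12 + (-1.2359)^2/4
  = 1.9446 + 0.3819 = 2.3265
Step 3: Objective decrease = 0.5 * g^T H^(-1) g = 1.1633


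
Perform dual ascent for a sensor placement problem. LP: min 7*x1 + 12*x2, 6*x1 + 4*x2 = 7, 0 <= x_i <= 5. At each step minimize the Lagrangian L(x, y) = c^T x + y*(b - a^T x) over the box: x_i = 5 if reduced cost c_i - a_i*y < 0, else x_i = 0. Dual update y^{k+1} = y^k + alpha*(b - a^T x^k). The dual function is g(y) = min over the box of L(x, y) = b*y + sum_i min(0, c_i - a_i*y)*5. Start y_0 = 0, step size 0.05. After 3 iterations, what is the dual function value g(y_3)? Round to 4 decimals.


Dual ascent for LP: min 7*x1 + 12*x2, 6*x1 + 4*x2 = 7, 0 <= x_i <= 5
Step 1: y^k = 0.0, reduced costs: (7.0, 12.0)
  x^k = (0.0, 0.0), subgradient = b - a^T x = 7.0
  y^{k+1} = 0.0 + 0.05*7.0 = 0.35
Step 2: y^k = 0.35, reduced costs: (4.9, 10.6)
  x^k = (0.0, 0.0), subgradient = b - a^T x = 7.0
  y^{k+1} = 0.35 + 0.05*7.0 = 0.7
Step 3: y^k = 0.7, reduced costs: (2.8, 9.2)
  x^k = (0.0, 0.0), subgradient = b - a^T x = 7.0
  y^{k+1} = 0.7 + 0.05*7.0 = 1.05
Dual objective at y_3 = 1.05: reduced costs (0.7, 7.8), box minimizer x = (0.0, 0.0)
g(y_3) = b*y + (c1 - a1*y)*x1 + (c2 - a2*y)*x2 = 7*1.05 + 0.7*0.0 + 7.8*0.0 = 7.35 + 0.0 + 0.0 = 7.35


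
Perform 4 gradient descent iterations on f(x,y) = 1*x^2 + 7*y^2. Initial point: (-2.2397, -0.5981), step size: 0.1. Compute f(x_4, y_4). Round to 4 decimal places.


Gradient descent on f(x,y) = 1*x^2 + 7*y^2.
Starting point: (-2.2397, -0.5981), alpha = 0.1
Step 1: grad_x = 2*1*-2.2397 = -4.4794, grad_y = 2*7*-0.5981 = -8.3734
  x_1 = -2.2397 - 0.1*-4.4794 = -1.7918
  y_1 = -0.5981 - 0.1*-8.3734 = 0.2392
Step 2: grad_x = 2*1*-1.7918 = -3.5835, grad_y = 2*7*0.2392 = 3.3494
  x_2 = -1.7918 - 0.1*-3.5835 = -1.4334
  y_2 = 0.2392 - 0.1*3.3494 = -0.0957
Step 3: grad_x = 2*1*-1.4334 = -2.8668, grad_y = 2*7*-0.0957 = -1.3397
  x_3 = -1.4334 - 0.1*-2.8668 = -1.1467
  y_3 = -0.0957 - 0.1*-1.3397 = 0.0383
Step 4: grad_x = 2*1*-1.1467 = -2.2935, grad_y = 2*7*0.0383 = 0.5359
  x_4 = -1.1467 - 0.1*-2.2935 = -0.9174
  y_4 = 0.0383 - 0.1*0.5359 = -0.0153
f(-0.9174, -0.0153) = 1*(-0.9174)^2 + 7*(-0.0153)^2 = 0.8432


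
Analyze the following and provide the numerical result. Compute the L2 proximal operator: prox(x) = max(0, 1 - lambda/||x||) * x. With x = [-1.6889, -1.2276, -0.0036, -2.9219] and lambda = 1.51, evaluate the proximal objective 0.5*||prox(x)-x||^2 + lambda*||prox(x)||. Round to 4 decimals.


Step 1: Compute ||x||.
||x|| = 3.5912
Step 2: Compute scaling factor.
scale = max(0, 1 - 1.51/3.5912) = 0.5795
Step 3: prox(x) = [-0.9788, -0.7114, -0.0021, -1.6933]
||prox(x)|| = 2.0812
Step 4: Proximal objective.
0.5*||prox-x||^2 = 1.1401
lambda*||prox|| = 3.1426
Total = 4.2827


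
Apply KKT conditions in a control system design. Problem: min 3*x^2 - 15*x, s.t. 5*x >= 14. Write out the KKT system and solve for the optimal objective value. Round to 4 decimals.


Step 1: Try lambda = 0 (constraint inactive).
x_unc = 15/(2*3) = 2.5
Check: 5*2.5 = 12.5 < 14 -- violated!
Step 2: Constraint must be active: 5*x = 14
x* = 14/5 = 2.8
lambda = (2*3*2.8 - 15)/5 = 0.36
Step 3: Compute optimal value.
f(x*) = 3*2.8^2 - 15*2.8 = -18.48


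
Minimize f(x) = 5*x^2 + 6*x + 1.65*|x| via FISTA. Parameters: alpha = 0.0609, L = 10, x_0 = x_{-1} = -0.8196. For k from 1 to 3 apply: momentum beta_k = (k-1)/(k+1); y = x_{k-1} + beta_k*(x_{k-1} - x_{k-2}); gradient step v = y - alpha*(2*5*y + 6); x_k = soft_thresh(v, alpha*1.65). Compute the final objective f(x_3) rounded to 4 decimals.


FISTA on f(x) = 5*x^2 + 6*x + 1.65*|x|
L = 10, alpha = 0.0609
Iteration 1: beta = 0.0, y = -0.8196 + 0.0*(-0.8196 + 0.8196) = -0.8196
  grad(y) = -2.196, v = y - alpha*grad = -0.6859
  prox(v) = soft_thresh(-0.6859, 0.1005) = -0.5854
Iteration 2: beta = 0.3333, y = -0.5854 + 0.3333*(-0.5854 + 0.8196) = -0.5073
  grad(y) = 0.927, v = y - alpha*grad = -0.5638
  prox(v) = soft_thresh(-0.5638, 0.1005) = -0.4633
Iteration 3: beta = 0.5, y = -0.4633 + 0.5*(-0.4633 + 0.5854) = -0.4022
  grad(y) = 1.9778, v = y - alpha*grad = -0.5227
  prox(v) = soft_thresh(-0.5227, 0.1005) = -0.4222
f(x_3) = 5*(-0.4222)^2 + 6*(-0.4222) + 1.65*|-0.4222| = -0.9453


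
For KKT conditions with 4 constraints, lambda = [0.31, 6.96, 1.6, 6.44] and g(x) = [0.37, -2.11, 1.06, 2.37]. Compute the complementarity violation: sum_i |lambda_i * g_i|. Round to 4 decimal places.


KKT complementary slackness check:
lambda_1 * g_1 = 0.31 * 0.37 = 0.1147
lambda_2 * g_2 = 6.96 * -2.11 = -14.6856
lambda_3 * g_3 = 1.6 * 1.06 = 1.696
lambda_4 * g_4 = 6.44 * 2.37 = 15.2628
Total violation = 0.1147 + 14.6856 + 1.696 + 15.2628 = 31.7591


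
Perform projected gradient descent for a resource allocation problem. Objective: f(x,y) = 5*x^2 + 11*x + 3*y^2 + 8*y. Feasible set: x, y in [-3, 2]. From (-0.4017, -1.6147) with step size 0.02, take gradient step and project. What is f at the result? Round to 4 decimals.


Step 1: Compute gradient at (-0.4017, -1.6147).
grad_x = 2*5*-0.4017 + 11 = 6.983
grad_y = 2*3*-1.6147 + 8 = -1.6882
Step 2: Gradient step.
x_raw = -0.4017 - 0.02*6.983 = -0.5414
y_raw = -1.6147 - 0.02*-1.6882 = -1.5809
Step 3: Project onto [-3, 2].
x_proj = clip(-0.5414) = -0.5414
y_proj = clip(-1.5809) = -1.5809
Step 4: Evaluate f.
f(-0.5414, -1.5809) = -9.639


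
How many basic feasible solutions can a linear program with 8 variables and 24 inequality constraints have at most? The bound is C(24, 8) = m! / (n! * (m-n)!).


Each vertex corresponds to some choice of n active constraints out of m, so the number of vertices is at most C(m, n) = m! / (n!(m-n)!).
m = 24, n = 8
Numerator: 24 * 23 * 22 * 21 * 20 * 19 * 18 * 17
Denominator: 8! = 40320
C(24, 8) = 735471


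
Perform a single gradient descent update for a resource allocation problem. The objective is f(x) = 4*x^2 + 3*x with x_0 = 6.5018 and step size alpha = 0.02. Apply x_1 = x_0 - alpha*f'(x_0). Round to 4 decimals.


We compute the gradient at x_0 and apply the update.
f'(x) = 8*x + 3
f'(6.5018) = 8*6.5018 + 3 = 55.0144
x_1 = 6.5018 - 0.02*55.0144 = 5.4015


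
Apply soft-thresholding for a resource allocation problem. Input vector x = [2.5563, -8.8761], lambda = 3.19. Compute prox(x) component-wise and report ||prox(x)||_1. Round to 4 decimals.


Soft-thresholding with lambda = 3.19:
prox(2.5563) = sign(2.5563)*max(|2.5563| - 3.19, 0) = 0.0
prox(-8.8761) = sign(-8.8761)*max(|-8.8761| - 3.19, 0) = -5.6861
prox(x) = [0.0, -5.6861]
||prox(x)||_1 = 0.0 + 5.6861 = 5.6861


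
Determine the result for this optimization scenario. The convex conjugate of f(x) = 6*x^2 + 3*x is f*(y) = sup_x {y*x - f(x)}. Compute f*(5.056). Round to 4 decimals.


f*(y) = sup_x {y*x - a*x^2 - b*x} = sup_x {(y-b)*x - a*x^2}
FOC: (y - b) - 2a*x = 0 => x* = (y - b)/(2a)
x* = (5.056 - 3)/(2*6) = 0.1713
f*(5.056) = (y-b)^2/(4a) = (5.056 - 3)^2/(4*6)
= 4.2271/24 = 0.1761


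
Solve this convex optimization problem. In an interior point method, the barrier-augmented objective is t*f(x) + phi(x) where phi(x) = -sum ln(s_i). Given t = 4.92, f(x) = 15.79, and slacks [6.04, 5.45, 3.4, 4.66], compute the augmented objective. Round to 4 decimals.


Step 1: Compute log-barrier.
ln values: [1.7984, 1.6956, 1.2238, 1.539]
phi = -(1.7984 + 1.6956 + 1.2238 + 1.539) = -6.2568
Step 2: Compute augmented objective.
t*f(x) = 4.92*15.79 = 77.6868
Total = 77.6868 - 6.2568 = 71.43


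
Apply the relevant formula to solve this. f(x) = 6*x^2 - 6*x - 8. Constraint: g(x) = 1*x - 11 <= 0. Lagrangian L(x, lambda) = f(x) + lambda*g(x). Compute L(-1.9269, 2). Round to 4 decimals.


Step 1: Evaluate f(x).
f(-1.9269) = 6*(-1.9269)^2 - 6*(-1.9269) - 8 = 25.8391
Step 2: Evaluate g(x).
g(-1.9269) = 1*-1.9269 - 11 = -12.9269
Step 3: Compute Lagrangian.
L = 25.8391 + 2*-12.9269 = -0.0147


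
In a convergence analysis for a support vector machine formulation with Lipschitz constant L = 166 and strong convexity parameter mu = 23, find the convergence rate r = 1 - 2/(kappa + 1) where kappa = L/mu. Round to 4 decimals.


Step 1: Compute the condition number.
kappa = L/mu = 166/23 = 7.2174
Step 2: Compute the convergence rate.
r = 1 - 2/(kappa + 1) = 1 - 2*mu/(L + mu) = (L - mu)/(L + mu) = 143/189 = 0.7566


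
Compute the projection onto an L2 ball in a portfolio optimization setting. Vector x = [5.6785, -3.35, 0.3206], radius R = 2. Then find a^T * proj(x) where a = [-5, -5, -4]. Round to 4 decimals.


Step 1: Compute ||x|| (intermediates to 6 decimals).
||x|| = sqrt(5.6785^2 + (-3.35)^2 + 0.3206^2) = 6.600807
Step 2: Project.
Since ||x|| > R, scale = R/||x|| = 2/6.600807 = 0.302993, proj(x) = scale * x
proj(x) = [1.720546, -1.015027, 0.09714]
Step 3: Dot product.
a^T * proj(x) = -5*1.720546 - 5*(-1.015027) - 4*0.09714 = -3.9162


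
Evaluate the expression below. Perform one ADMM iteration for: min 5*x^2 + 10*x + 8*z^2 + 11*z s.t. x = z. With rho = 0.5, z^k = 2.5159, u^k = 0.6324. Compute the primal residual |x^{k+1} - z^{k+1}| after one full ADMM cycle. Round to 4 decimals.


ADMM iteration with rho = 0.5, z^k = 2.5159, u^k = 0.6324
Step 1: x-update.
Minimize 5*x^2 + 10*x + (0.5/2)*(x - 2.5159 + 0.6324)^2
FOC: (2*5 + 0.5)*x = -10 + 0.5*(2.5159 - 0.6324)
x^{k+1} = -0.8627
Step 2: z-update.
Minimize 8*z^2 + 11*z + (0.5/2)*(-0.8627 - z + 0.6324)^2
FOC: (2*8 + 0.5)*z = -11 + 0.5*(-0.8627 + 0.6324)
z^{k+1} = -0.6736
Step 3: u-update.
u^{k+1} = 0.6324 - 0.8627 + 0.6736 = 0.4434
Step 4: Primal residual = |-0.8627 + 0.6736| = 0.189


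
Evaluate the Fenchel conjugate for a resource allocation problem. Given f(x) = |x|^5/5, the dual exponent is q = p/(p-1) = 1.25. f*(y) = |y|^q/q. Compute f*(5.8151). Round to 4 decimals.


The conjugate exponent q satisfies 1/p + 1/q = 1.
p = 5, so q = 5/(5 - 1) = 1.25
|y|^q = 5.8151^1.25 = 9.0302
f*(5.8151) = 9.0302 / 1.25 = 7.2241


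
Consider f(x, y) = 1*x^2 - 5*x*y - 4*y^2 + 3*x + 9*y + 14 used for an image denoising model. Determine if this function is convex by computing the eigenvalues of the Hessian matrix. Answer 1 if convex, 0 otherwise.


The Hessian of f(x,y) = 1*x^2 - 5*x*y - 4*y^2 + 3*x + 9*y + 14 is:
H = [[2, -5], [-5, -8]]
Trace = 2 - 8 = -6
Determinant = 2*-8 - (-5)^2 = -41
Discriminant = (-6)^2 - 4*-41 = 200.0
Eigenvalues: lambda_1 = -10.0711, lambda_2 = 4.0711
The function is not convex.

0


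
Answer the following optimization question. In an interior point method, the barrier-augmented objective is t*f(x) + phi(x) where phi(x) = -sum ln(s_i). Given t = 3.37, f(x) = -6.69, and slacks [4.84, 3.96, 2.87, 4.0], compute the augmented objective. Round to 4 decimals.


Step 1: Compute log-barrier.
ln values: [1.5769, 1.3762, 1.0543, 1.3863]
phi = -(1.5769 + 1.3762 + 1.0543 + 1.3863) = -5.3938
Step 2: Compute augmented objective.
t*f(x) = 3.37*-6.69 = -22.5453
Total = -22.5453 - 5.3938 = -27.9391


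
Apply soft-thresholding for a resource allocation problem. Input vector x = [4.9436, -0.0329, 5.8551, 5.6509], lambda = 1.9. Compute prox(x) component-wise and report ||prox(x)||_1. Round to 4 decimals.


Soft-thresholding with lambda = 1.9:
prox(4.9436) = sign(4.9436)*max(|4.9436| - 1.9, 0) = 3.0436
prox(-0.0329) = sign(-0.0329)*max(|-0.0329| - 1.9, 0) = 0.0
prox(5.8551) = sign(5.8551)*max(|5.8551| - 1.9, 0) = 3.9551
prox(5.6509) = sign(5.6509)*max(|5.6509| - 1.9, 0) = 3.7509
prox(x) = [3.0436, 0.0, 3.9551, 3.7509]
||prox(x)||_1 = 3.0436 + 0.0 + 3.9551 + 3.7509 = 10.7496


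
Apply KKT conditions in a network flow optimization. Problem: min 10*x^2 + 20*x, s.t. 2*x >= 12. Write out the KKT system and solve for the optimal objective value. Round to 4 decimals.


Step 1: Try lambda = 0 (constraint inactive).
x_unc = -20/(2*10) = -1.0
Check: 2*-1.0 = -2.0 < 12 -- violated!
Step 2: Constraint must be active: 2*x = 12
x* = 12/2 = 6.0
lambda = (2*10*6.0 + 20)/2 = 70.0
Step 3: Compute optimal value.
f(x*) = 10*6.0^2 + 20*6.0 = 480.0


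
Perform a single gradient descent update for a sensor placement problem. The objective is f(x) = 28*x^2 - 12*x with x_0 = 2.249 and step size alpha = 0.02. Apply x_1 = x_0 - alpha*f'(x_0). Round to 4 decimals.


We compute the gradient at x_0 and apply the update.
f'(x) = 56*x - 12
f'(2.249) = 56*2.249 - 12 = 113.944
x_1 = 2.249 - 0.02*113.944 = -0.0299


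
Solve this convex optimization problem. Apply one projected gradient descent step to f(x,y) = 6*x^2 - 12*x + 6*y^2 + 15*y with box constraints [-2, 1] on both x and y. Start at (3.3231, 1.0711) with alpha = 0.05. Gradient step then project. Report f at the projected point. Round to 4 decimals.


Step 1: Compute gradient at (3.3231, 1.0711).
grad_x = 2*6*3.3231 - 12 = 27.8772
grad_y = 2*6*1.0711 + 15 = 27.8532
Step 2: Gradient step.
x_raw = 3.3231 - 0.05*27.8772 = 1.9292
y_raw = 1.0711 - 0.05*27.8532 = -0.3216
Step 3: Project onto [-2, 1].
x_proj = clip(1.9292) = 1.0
y_proj = clip(-0.3216) = -0.3216
Step 4: Evaluate f.
f(1.0, -0.3216) = -10.203


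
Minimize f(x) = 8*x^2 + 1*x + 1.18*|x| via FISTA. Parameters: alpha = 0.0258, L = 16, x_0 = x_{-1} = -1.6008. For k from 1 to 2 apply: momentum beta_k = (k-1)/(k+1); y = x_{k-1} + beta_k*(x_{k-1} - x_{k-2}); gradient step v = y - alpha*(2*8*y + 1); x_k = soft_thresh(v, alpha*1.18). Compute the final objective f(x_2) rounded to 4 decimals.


FISTA on f(x) = 8*x^2 + 1*x + 1.18*|x|
L = 16, alpha = 0.0258
Iteration 1: beta = 0.0, y = -1.6008 + 0.0*(-1.6008 + 1.6008) = -1.6008
  grad(y) = -24.6128, v = y - alpha*grad = -0.9658
  prox(v) = soft_thresh(-0.9658, 0.0304) = -0.9353
Iteration 2: beta = 0.3333, y = -0.9353 + 0.3333*(-0.9353 + 1.6008) = -0.7135
  grad(y) = -10.4164, v = y - alpha*grad = -0.4448
  prox(v) = soft_thresh(-0.4448, 0.0304) = -0.4143
f(x_2) = 8*(-0.4143)^2 + 1*(-0.4143) + 1.18*|-0.4143| = 1.448


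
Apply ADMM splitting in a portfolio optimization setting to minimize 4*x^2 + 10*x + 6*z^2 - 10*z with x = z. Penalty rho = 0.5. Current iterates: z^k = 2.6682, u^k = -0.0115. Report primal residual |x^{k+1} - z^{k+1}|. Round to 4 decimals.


ADMM iteration with rho = 0.5, z^k = 2.6682, u^k = -0.0115
Step 1: x-update.
Minimize 4*x^2 + 10*x + (0.5/2)*(x - 2.6682 - 0.0115)^2
FOC: (2*4 + 0.5)*x = -10 + 0.5*(2.6682 + 0.0115)
x^{k+1} = -1.0188
Step 2: z-update.
Minimize 6*z^2 - 10*z + (0.5/2)*(-1.0188 - z - 0.0115)^2
FOC: (2*6 + 0.5)*z = 10 + 0.5*(-1.0188 - 0.0115)
z^{k+1} = 0.7588
Step 3: u-update.
u^{k+1} = -0.0115 - 1.0188 - 0.7588 = -1.7891
Step 4: Primal residual = |-1.0188 - 0.7588| = 1.7776


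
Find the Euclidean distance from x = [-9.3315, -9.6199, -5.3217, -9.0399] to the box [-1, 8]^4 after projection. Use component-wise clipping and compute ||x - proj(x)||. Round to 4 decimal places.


Project each component onto [-1, 8].
clip(-9.3315) = -1.0, clip(-9.6199) = -1.0, clip(-5.3217) = -1.0, clip(-9.0399) = -1.0
Projection = [-1.0, -1.0, -1.0, -1.0]
Squared diffs: [69.4139, 74.3027, 18.6771, 64.64]
Distance = sqrt(227.0337) = 15.0676


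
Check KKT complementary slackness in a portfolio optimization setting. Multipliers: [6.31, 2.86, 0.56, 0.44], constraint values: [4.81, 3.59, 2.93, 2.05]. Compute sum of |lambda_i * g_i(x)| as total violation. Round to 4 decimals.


KKT complementary slackness check:
lambda_1 * g_1 = 6.31 * 4.81 = 30.3511
lambda_2 * g_2 = 2.86 * 3.59 = 10.2674
lambda_3 * g_3 = 0.56 * 2.93 = 1.6408
lambda_4 * g_4 = 0.44 * 2.05 = 0.902
Total violation = 30.3511 + 10.2674 + 1.6408 + 0.902 = 43.1613


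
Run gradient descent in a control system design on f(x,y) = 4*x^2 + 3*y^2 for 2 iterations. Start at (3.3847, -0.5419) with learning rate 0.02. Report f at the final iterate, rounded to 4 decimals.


Gradient descent on f(x,y) = 4*x^2 + 3*y^2.
Starting point: (3.3847, -0.5419), alpha = 0.02
Step 1: grad_x = 2*4*3.3847 = 27.0776, grad_y = 2*3*-0.5419 = -3.2514
  x_1 = 3.3847 - 0.02*27.0776 = 2.8431
  y_1 = -0.5419 - 0.02*-3.2514 = -0.4769
Step 2: grad_x = 2*4*2.8431 = 22.7452, grad_y = 2*3*-0.4769 = -2.8612
  x_2 = 2.8431 - 0.02*22.7452 = 2.3882
  y_2 = -0.4769 - 0.02*-2.8612 = -0.4196
f(2.3882, -0.4196) = 4*2.3882^2 + 3*(-0.4196)^2 = 23.3432


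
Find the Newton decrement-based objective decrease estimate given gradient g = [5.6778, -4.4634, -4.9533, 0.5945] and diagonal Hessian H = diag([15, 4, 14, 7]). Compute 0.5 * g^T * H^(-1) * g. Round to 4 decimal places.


Step 1: H is diagonal, so H^(-1) * g = [0.3785, -1.1159, -0.3538, 0.0849].
Step 2: g^T H^(-1) g = sum_i g_i^2 / H_ii
  = (5.6778)^2/15 + (-4.4634)^2/4 + (-4.9533)^2/14 + (0.5945)^2/7
  = 2.1492 + 4.9805 + 1.7525 + 0.0505 = 8.9326
Step 3: Objective decrease = 0.5 * g^T H^(-1) g = 4.4663


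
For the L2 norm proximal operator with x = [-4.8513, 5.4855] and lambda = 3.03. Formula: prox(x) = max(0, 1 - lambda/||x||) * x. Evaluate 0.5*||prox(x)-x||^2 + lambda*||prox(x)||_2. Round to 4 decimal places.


Step 1: Compute ||x||.
||x|| = 7.323
Step 2: Compute scaling factor.
scale = max(0, 1 - 3.03/7.323) = 0.5862
Step 3: prox(x) = [-2.844, 3.2158]
||prox(x)|| = 4.293
Step 4: Proximal objective.
0.5*||prox-x||^2 = 4.5905
lambda*||prox|| = 13.0078
Total = 17.5981


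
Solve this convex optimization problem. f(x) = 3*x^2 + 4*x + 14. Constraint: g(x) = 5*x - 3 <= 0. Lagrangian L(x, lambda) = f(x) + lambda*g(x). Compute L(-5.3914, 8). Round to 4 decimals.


Step 1: Evaluate f(x).
f(-5.3914) = 3*(-5.3914)^2 + 4*(-5.3914) + 14 = 79.636
Step 2: Evaluate g(x).
g(-5.3914) = 5*-5.3914 - 3 = -29.957
Step 3: Compute Lagrangian.
L = 79.636 + 8*-29.957 = -160.02


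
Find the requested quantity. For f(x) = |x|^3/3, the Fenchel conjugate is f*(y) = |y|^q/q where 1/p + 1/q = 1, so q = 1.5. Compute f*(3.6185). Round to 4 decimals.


The conjugate exponent q satisfies 1/p + 1/q = 1.
p = 3, so q = 3/(3 - 1) = 1.5
|y|^q = 3.6185^1.5 = 6.8832
f*(3.6185) = 6.8832 / 1.5 = 4.5888


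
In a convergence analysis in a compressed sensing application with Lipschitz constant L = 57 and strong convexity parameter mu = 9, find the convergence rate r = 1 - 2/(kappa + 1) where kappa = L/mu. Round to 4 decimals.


Step 1: Compute the condition number.
kappa = L/mu = 57/9 = 6.3333
Step 2: Compute the convergence rate.
r = 1 - 2/(kappa + 1) = 1 - 2*mu/(L + mu) = (L - mu)/(L + mu) = 48/66 = 0.7273


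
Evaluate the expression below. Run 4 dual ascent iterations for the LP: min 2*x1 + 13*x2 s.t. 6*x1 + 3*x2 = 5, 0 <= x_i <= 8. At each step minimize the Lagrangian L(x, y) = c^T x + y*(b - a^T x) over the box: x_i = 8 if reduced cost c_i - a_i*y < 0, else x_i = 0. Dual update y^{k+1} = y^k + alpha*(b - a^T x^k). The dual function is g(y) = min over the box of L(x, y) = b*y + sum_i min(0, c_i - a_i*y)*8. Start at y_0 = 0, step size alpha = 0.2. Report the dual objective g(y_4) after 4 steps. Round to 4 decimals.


Dual ascent for LP: min 2*x1 + 13*x2, 6*x1 + 3*x2 = 5, 0 <= x_i <= 8
Step 1: y^k = 0.0, reduced costs: (2.0, 13.0)
  x^k = (0.0, 0.0), subgradient = b - a^T x = 5.0
  y^{k+1} = 0.0 + 0.2*5.0 = 1.0
Step 2: y^k = 1.0, reduced costs: (-4.0, 10.0)
  x^k = (8.0, 0.0), subgradient = b - a^T x = -43.0
  y^{k+1} = 1.0 + 0.2*-43.0 = -7.6
Step 3: y^k = -7.6, reduced costs: (47.6, 35.8)
  x^k = (0.0, 0.0), subgradient = b - a^T x = 5.0
  y^{k+1} = -7.6 + 0.2*5.0 = -6.6
Step 4: y^k = -6.6, reduced costs: (41.6, 32.8)
  x^k = (0.0, 0.0), subgradient = b - a^T x = 5.0
  y^{k+1} = -6.6 + 0.2*5.0 = -5.6
Dual objective at y_4 = -5.6: reduced costs (35.6, 29.8), box minimizer x = (0.0, 0.0)
g(y_4) = b*y + (c1 - a1*y)*x1 + (c2 - a2*y)*x2 = 5*(-5.6) + 35.6*0.0 + 29.8*0.0 = -28.0 + 0.0 + 0.0 = -28.0


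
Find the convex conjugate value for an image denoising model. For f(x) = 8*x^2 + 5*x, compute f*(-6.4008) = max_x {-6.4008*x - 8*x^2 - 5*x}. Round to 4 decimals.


f*(y) = sup_x {y*x - a*x^2 - b*x} = sup_x {(y-b)*x - a*x^2}
FOC: (y - b) - 2a*x = 0 => x* = (y - b)/(2a)
x* = (-6.4008 - 5)/(2*8) = -0.7126
f*(-6.4008) = (y-b)^2/(4a) = (-6.4008 - 5)^2/(4*8)
= 129.9782/32 = 4.0618


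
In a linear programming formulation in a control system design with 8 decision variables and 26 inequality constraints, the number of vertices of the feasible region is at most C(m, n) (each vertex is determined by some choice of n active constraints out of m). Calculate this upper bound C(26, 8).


Each vertex corresponds to some choice of n active constraints out of m, so the number of vertices is at most C(m, n) = m! / (n!(m-n)!).
m = 26, n = 8
Numerator: 26 * 25 * 24 * 23 * 22 * 21 * 20 * 19
Denominator: 8! = 40320
C(26, 8) = 1562275


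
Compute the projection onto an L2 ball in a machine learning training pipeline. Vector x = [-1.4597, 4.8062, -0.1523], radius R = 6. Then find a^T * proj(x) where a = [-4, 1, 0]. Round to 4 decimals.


Step 1: Compute ||x|| (intermediates to 6 decimals).
||x|| = sqrt((-1.4597)^2 + 4.8062^2 + (-0.1523)^2) = 5.025284
Step 2: Project.
Since ||x|| <= R, proj = x (no scaling needed).
proj(x) = [-1.4597, 4.8062, -0.1523]
Step 3: Dot product.
a^T * proj(x) = -4*(-1.4597) + 1*4.8062 + 0*(-0.1523) = 10.645


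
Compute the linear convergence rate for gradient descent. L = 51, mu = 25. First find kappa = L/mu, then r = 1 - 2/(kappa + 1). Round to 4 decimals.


Step 1: Compute the condition number.
kappa = L/mu = 51/25 = 2.04
Step 2: Compute the convergence rate.
r = 1 - 2/(kappa + 1) = 1 - 2*mu/(L + mu) = (L - mu)/(L + mu) = 26/76 = 0.3421


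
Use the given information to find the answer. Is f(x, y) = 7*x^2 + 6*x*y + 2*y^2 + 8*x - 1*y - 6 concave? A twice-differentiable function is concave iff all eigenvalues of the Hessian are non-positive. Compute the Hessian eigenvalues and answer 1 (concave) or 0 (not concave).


The Hessian of f(x,y) = 7*x^2 + 6*x*y + 2*y^2 + 8*x - 1*y - 6 is:
H = [[14, 6], [6, 4]]
Trace = 14 + 4 = 18
Determinant = 14*4 - (6)^2 = 20
Discriminant = (18)^2 - 4*20 = 244.0
Eigenvalues: lambda_1 = 1.1898, lambda_2 = 16.8102
The function is not concave.

0


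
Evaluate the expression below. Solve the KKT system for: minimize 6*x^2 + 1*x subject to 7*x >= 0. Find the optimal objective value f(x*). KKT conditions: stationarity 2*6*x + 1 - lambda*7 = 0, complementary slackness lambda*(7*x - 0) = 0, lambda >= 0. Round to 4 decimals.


Step 1: Try lambda = 0 (constraint inactive).
x_unc = -1/(2*6) = -0.0833
Check: 7*-0.0833 = -0.5831 < 0 -- violated!
Step 2: Constraint must be active: 7*x = 0
x* = 0/7 = 0.0
lambda = (2*6*0.0 + 1)/7 = 0.1429
Step 3: Compute optimal value.
f(x*) = 6*0.0^2 + 1*0.0 = 0.0


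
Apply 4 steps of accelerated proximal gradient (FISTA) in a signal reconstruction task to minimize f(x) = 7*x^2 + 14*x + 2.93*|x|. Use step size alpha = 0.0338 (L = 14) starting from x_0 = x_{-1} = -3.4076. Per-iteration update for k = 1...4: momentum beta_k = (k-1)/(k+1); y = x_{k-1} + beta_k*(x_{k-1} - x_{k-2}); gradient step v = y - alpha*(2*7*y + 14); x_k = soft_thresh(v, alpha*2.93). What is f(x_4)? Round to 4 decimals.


FISTA on f(x) = 7*x^2 + 14*x + 2.93*|x|
L = 14, alpha = 0.0338
Iteration 1: beta = 0.0, y = -3.4076 + 0.0*(-3.4076 + 3.4076) = -3.4076
  grad(y) = -33.7064, v = y - alpha*grad = -2.2683
  prox(v) = soft_thresh(-2.2683, 0.099) = -2.1693
Iteration 2: beta = 0.3333, y = -2.1693 + 0.3333*(-2.1693 + 3.4076) = -1.7565
  grad(y) = -10.5913, v = y - alpha*grad = -1.3985
  prox(v) = soft_thresh(-1.3985, 0.099) = -1.2995
Iteration 3: beta = 0.5, y = -1.2995 + 0.5*(-1.2995 + 2.1693) = -0.8646
  grad(y) = 1.8955, v = y - alpha*grad = -0.9287
  prox(v) = soft_thresh(-0.9287, 0.099) = -0.8296
Iteration 4: beta = 0.6, y = -0.8296 + 0.6*(-0.8296 + 1.2995) = -0.5477
  grad(y) = 6.3319, v = y - alpha*grad = -0.7617
  prox(v) = soft_thresh(-0.7617, 0.099) = -0.6627
f(x_4) = 7*(-0.6627)^2 + 14*(-0.6627) + 2.93*|-0.6627| = -4.2619


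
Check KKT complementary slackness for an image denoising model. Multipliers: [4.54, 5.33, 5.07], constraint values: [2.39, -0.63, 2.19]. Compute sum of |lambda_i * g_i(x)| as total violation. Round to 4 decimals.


KKT complementary slackness check:
lambda_1 * g_1 = 4.54 * 2.39 = 10.8506
lambda_2 * g_2 = 5.33 * -0.63 = -3.3579
lambda_3 * g_3 = 5.07 * 2.19 = 11.1033
Total violation = 10.8506 + 3.3579 + 11.1033 = 25.3118


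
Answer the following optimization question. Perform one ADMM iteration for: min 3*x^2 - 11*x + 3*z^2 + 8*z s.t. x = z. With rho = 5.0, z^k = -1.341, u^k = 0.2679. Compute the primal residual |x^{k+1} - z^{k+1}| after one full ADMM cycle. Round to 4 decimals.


ADMM iteration with rho = 5.0, z^k = -1.341, u^k = 0.2679
Step 1: x-update.
Minimize 3*x^2 - 11*x + (5.0/2)*(x + 1.341 + 0.2679)^2
FOC: (2*3 + 5.0)*x = 11 + 5.0*(-1.341 - 0.2679)
x^{k+1} = 0.2687
Step 2: z-update.
Minimize 3*z^2 + 8*z + (5.0/2)*(0.2687 - z + 0.2679)^2
FOC: (2*3 + 5.0)*z = -8 + 5.0*(0.2687 + 0.2679)
z^{k+1} = -0.4834
Step 3: u-update.
u^{k+1} = 0.2679 + 0.2687 + 0.4834 = 1.02
Step 4: Primal residual = |0.2687 + 0.4834| = 0.7521


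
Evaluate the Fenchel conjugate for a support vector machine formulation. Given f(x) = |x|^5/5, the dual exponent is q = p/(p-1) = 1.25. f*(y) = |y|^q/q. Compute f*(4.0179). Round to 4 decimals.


The conjugate exponent q satisfies 1/p + 1/q = 1.
p = 5, so q = 5/(5 - 1) = 1.25
|y|^q = 4.0179^1.25 = 5.6885
f*(4.0179) = 5.6885 / 1.25 = 4.5508


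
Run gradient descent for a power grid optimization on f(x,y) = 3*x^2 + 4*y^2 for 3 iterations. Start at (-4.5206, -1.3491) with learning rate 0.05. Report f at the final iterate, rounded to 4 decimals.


Gradient descent on f(x,y) = 3*x^2 + 4*y^2.
Starting point: (-4.5206, -1.3491), alpha = 0.05
Step 1: grad_x = 2*3*-4.5206 = -27.1236, grad_y = 2*4*-1.3491 = -10.7928
  x_1 = -4.5206 - 0.05*-27.1236 = -3.1644
  y_1 = -1.3491 - 0.05*-10.7928 = -0.8095
Step 2: grad_x = 2*3*-3.1644 = -18.9865, grad_y = 2*4*-0.8095 = -6.4757
  x_2 = -3.1644 - 0.05*-18.9865 = -2.2151
  y_2 = -0.8095 - 0.05*-6.4757 = -0.4857
Step 3: grad_x = 2*3*-2.2151 = -13.2906, grad_y = 2*4*-0.4857 = -3.8854
  x_3 = -2.2151 - 0.05*-13.2906 = -1.5506
  y_3 = -0.4857 - 0.05*-3.8854 = -0.2914
f(-1.5506, -0.2914) = 3*(-1.5506)^2 + 4*(-0.2914)^2 = 7.5524


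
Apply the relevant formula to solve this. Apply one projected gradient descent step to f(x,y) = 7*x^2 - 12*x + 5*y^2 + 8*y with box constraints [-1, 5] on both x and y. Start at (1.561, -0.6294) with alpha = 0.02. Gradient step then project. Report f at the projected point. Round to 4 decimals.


Step 1: Compute gradient at (1.561, -0.6294).
grad_x = 2*7*1.561 - 12 = 9.854
grad_y = 2*5*-0.6294 + 8 = 1.706
Step 2: Gradient step.
x_raw = 1.561 - 0.02*9.854 = 1.3639
y_raw = -0.6294 - 0.02*1.706 = -0.6635
Step 3: Project onto [-1, 5].
x_proj = clip(1.3639) = 1.3639
y_proj = clip(-0.6635) = -0.6635
Step 4: Evaluate f.
f(1.3639, -0.6635) = -6.452


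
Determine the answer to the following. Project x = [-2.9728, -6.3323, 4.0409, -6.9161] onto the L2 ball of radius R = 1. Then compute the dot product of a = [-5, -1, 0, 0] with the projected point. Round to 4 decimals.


Step 1: Compute ||x|| (intermediates to 6 decimals).
||x|| = sqrt((-2.9728)^2 + (-6.3323)^2 + 4.0409^2 + (-6.9161)^2) = 10.634701
Step 2: Project.
Since ||x|| > R, scale = R/||x|| = 1/10.634701 = 0.094032, proj(x) = scale * x
proj(x) = [-0.279538, -0.595439, 0.379974, -0.650335]
Step 3: Dot product.
a^T * proj(x) = -5*(-0.279538) - 1*(-0.595439) + 0*0.379974 + 0*(-0.650335) = 1.9931


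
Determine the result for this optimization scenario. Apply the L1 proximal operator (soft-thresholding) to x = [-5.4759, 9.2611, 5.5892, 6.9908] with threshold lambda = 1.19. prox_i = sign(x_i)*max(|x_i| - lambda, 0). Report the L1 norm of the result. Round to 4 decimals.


Soft-thresholding with lambda = 1.19:
prox(-5.4759) = sign(-5.4759)*max(|-5.4759| - 1.19, 0) = -4.2859
prox(9.2611) = sign(9.2611)*max(|9.2611| - 1.19, 0) = 8.0711
prox(5.5892) = sign(5.5892)*max(|5.5892| - 1.19, 0) = 4.3992
prox(6.9908) = sign(6.9908)*max(|6.9908| - 1.19, 0) = 5.8008
prox(x) = [-4.2859, 8.0711, 4.3992, 5.8008]
||prox(x)||_1 = 4.2859 + 8.0711 + 4.3992 + 5.8008 = 22.557


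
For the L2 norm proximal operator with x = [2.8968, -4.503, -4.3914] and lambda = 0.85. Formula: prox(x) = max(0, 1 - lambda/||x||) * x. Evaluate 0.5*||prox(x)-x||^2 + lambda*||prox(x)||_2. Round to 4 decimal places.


Step 1: Compute ||x||.
||x|| = 6.9248
Step 2: Compute scaling factor.
scale = max(0, 1 - 0.85/6.9248) = 0.8773
Step 3: prox(x) = [2.5412, -3.9503, -3.8524]
||prox(x)|| = 6.0748
Step 4: Proximal objective.
0.5*||prox-x||^2 = 0.3613
lambda*||prox|| = 5.1636
Total = 5.5248


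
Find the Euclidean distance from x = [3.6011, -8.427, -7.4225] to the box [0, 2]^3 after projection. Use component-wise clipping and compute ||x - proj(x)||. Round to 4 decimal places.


Project each component onto [0, 2].
clip(3.6011) = 2.0, clip(-8.427) = 0.0, clip(-7.4225) = 0.0
Projection = [2.0, 0.0, 0.0]
Squared diffs: [2.5635, 71.0143, 55.0935]
Distance = sqrt(128.6713) = 11.3433


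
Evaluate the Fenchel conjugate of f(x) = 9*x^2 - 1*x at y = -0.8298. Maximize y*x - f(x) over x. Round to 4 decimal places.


f*(y) = sup_x {y*x - a*x^2 - b*x} = sup_x {(y-b)*x - a*x^2}
FOC: (y - b) - 2a*x = 0 => x* = (y - b)/(2a)
x* = (-0.8298 + 1)/(2*9) = 0.0095
f*(-0.8298) = (y-b)^2/(4a) = (-0.8298 + 1)^2/(4*9)
= 0.029/36 = 0.0008


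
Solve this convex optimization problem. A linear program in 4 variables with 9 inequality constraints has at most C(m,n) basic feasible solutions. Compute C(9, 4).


Each vertex corresponds to some choice of n active constraints out of m, so the number of vertices is at most C(m, n) = m! / (n!(m-n)!).
m = 9, n = 4
Numerator: 9 * 8 * 7 * 6
Denominator: 4! = 24
C(9, 4) = 126


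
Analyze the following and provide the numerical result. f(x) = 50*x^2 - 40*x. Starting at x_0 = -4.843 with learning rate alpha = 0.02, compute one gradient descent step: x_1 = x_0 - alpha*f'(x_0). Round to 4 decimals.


We compute the gradient at x_0 and apply the update.
f'(x) = 100*x - 40
f'(-4.843) = 100*-4.843 - 40 = -524.3
x_1 = -4.843 - 0.02*-524.3 = 5.643


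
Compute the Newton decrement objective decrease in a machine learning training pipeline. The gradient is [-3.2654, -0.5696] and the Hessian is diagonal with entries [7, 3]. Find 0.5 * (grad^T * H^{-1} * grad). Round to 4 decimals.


Step 1: H is diagonal, so H^(-1) * g = [-0.4665, -0.1899].
Step 2: g^T H^(-1) g = sum_i g_i^2 / H_ii
  = (-3.2654)^2/7 + (-0.5696)^2/3
  = 1.5233 + 0.1081 = 1.6314
Step 3: Objective decrease = 0.5 * g^T H^(-1) g = 0.8157


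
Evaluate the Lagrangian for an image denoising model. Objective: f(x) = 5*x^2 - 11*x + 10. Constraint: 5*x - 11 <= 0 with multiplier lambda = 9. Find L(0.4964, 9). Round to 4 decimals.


Step 1: Evaluate f(x).
f(0.4964) = 5*0.4964^2 - 11*0.4964 + 10 = 5.7717
Step 2: Evaluate g(x).
g(0.4964) = 5*0.4964 - 11 = -8.518
Step 3: Compute Lagrangian.
L = 5.7717 + 9*-8.518 = -70.8903


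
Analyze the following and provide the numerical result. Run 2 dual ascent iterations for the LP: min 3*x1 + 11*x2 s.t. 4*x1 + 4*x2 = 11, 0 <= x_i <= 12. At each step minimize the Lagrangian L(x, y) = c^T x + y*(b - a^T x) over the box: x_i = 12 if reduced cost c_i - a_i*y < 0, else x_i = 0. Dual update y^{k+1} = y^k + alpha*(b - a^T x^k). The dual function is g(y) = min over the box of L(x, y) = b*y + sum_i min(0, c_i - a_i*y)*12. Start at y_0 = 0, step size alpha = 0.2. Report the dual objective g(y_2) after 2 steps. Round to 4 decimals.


Dual ascent for LP: min 3*x1 + 11*x2, 4*x1 + 4*x2 = 11, 0 <= x_i <= 12
Step 1: y^k = 0.0, reduced costs: (3.0, 11.0)
  x^k = (0.0, 0.0), subgradient = b - a^T x = 11.0
  y^{k+1} = 0.0 + 0.2*11.0 = 2.2
Step 2: y^k = 2.2, reduced costs: (-5.8, 2.2)
  x^k = (12.0, 0.0), subgradient = b - a^T x = -37.0
  y^{k+1} = 2.2 + 0.2*-37.0 = -5.2
Dual objective at y_2 = -5.2: reduced costs (23.8, 31.8), box minimizer x = (0.0, 0.0)
g(y_2) = b*y + (c1 - a1*y)*x1 + (c2 - a2*y)*x2 = 11*(-5.2) + 23.8*0.0 + 31.8*0.0 = -57.2 + 0.0 + 0.0 = -57.2


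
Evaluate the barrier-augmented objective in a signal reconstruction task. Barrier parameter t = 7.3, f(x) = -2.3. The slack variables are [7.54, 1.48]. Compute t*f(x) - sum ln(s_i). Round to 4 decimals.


Step 1: Compute log-barrier.
ln values: [2.0202, 0.392]
phi = -(2.0202 + 0.392) = -2.4123
Step 2: Compute augmented objective.
t*f(x) = 7.3*-2.3 = -16.79
Total = -16.79 - 2.4123 = -19.2023


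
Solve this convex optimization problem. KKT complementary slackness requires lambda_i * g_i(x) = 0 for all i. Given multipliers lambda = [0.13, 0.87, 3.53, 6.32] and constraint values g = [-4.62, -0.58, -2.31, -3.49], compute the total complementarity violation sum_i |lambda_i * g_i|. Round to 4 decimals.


KKT complementary slackness check:
lambda_1 * g_1 = 0.13 * -4.62 = -0.6006
lambda_2 * g_2 = 0.87 * -0.58 = -0.5046
lambda_3 * g_3 = 3.53 * -2.31 = -8.1543
lambda_4 * g_4 = 6.32 * -3.49 = -22.0568
Total violation = 0.6006 + 0.5046 + 8.1543 + 22.0568 = 31.3163


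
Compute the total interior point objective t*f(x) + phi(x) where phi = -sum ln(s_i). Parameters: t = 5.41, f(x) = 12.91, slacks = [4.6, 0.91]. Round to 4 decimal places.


Step 1: Compute log-barrier.
ln values: [1.5261, -0.0943]
phi = -(1.5261 - 0.0943) = -1.4317
Step 2: Compute augmented objective.
t*f(x) = 5.41*12.91 = 69.8431
Total = 69.8431 - 1.4317 = 68.4114


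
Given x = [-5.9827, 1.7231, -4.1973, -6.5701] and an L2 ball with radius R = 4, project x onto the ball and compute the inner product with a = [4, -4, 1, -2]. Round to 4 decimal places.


Step 1: Compute ||x|| (intermediates to 6 decimals).
||x|| = sqrt((-5.9827)^2 + 1.7231^2 + (-4.1973)^2 + (-6.5701)^2) = 9.97724
Step 2: Project.
Since ||x|| > R, scale = R/||x|| = 4/9.97724 = 0.400912, proj(x) = scale * x
proj(x) = [-2.398536, 0.690811, -1.682748, -2.634032]
Step 3: Dot product.
a^T * proj(x) = 4*(-2.398536) - 4*0.690811 + 1*(-1.682748) - 2*(-2.634032) = -8.7721


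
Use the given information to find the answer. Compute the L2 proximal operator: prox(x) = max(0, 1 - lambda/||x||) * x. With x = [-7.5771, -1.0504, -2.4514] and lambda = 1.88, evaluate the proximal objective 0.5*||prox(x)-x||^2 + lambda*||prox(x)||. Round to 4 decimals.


Step 1: Compute ||x||.
||x|| = 8.0328
Step 2: Compute scaling factor.
scale = max(0, 1 - 1.88/8.0328) = 0.766
Step 3: prox(x) = [-5.8037, -0.8046, -1.8777]
||prox(x)|| = 6.1528
Step 4: Proximal objective.
0.5*||prox-x||^2 = 1.7672
lambda*||prox|| = 11.5673
Total = 13.3344


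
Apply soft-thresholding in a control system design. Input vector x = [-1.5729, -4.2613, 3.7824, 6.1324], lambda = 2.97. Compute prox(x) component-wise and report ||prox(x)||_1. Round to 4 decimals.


Soft-thresholding with lambda = 2.97:
prox(-1.5729) = sign(-1.5729)*max(|-1.5729| - 2.97, 0) = 0.0
prox(-4.2613) = sign(-4.2613)*max(|-4.2613| - 2.97, 0) = -1.2913
prox(3.7824) = sign(3.7824)*max(|3.7824| - 2.97, 0) = 0.8124
prox(6.1324) = sign(6.1324)*max(|6.1324| - 2.97, 0) = 3.1624
prox(x) = [0.0, -1.2913, 0.8124, 3.1624]
||prox(x)||_1 = 0.0 + 1.2913 + 0.8124 + 3.1624 = 5.2661


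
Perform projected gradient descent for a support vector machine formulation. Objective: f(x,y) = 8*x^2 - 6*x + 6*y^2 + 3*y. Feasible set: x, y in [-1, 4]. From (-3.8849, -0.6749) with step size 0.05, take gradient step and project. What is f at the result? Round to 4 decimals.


Step 1: Compute gradient at (-3.8849, -0.6749).
grad_x = 2*8*-3.8849 - 6 = -68.1584
grad_y = 2*6*-0.6749 + 3 = -5.0988
Step 2: Gradient step.
x_raw = -3.8849 - 0.05*-68.1584 = -0.477
y_raw = -0.6749 - 0.05*-5.0988 = -0.42
Step 3: Project onto [-1, 4].
x_proj = clip(-0.477) = -0.477
y_proj = clip(-0.42) = -0.42
Step 4: Evaluate f.
f(-0.477, -0.42) = 4.4803


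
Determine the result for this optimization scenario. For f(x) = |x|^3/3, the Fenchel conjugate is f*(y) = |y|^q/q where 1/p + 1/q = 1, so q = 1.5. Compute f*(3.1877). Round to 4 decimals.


The conjugate exponent q satisfies 1/p + 1/q = 1.
p = 3, so q = 3/(3 - 1) = 1.5
|y|^q = 3.1877^1.5 = 5.6914
f*(3.1877) = 5.6914 / 1.5 = 3.7942
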